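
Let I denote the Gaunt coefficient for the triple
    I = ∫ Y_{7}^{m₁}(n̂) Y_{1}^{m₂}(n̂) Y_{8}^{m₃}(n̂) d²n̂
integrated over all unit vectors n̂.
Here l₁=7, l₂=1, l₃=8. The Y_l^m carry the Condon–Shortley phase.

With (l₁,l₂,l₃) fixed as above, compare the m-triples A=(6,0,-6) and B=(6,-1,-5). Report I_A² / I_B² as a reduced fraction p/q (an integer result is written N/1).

Same 7,1,8: normalisation and zero-m 3j drop out of the ratio.
A: Δ: 0! 14! 2! / 17! → 1/2040; sum: t=0:+1/6227020800 = 1/6227020800; 3j²(7 1 8; 6 0 -6) = Δ·Π!·Σ² = 7/510  (sign +1)
B: Δ: 0! 14! 2! / 17! → 1/2040; sum: t=0:+1/12454041600 = 1/12454041600; 3j²(7 1 8; 6 -1 -5) = Δ·Π!·Σ² = 1/680  (sign -1)
I_A²/I_B² = (7/510)/(1/680) = 28/3

28/3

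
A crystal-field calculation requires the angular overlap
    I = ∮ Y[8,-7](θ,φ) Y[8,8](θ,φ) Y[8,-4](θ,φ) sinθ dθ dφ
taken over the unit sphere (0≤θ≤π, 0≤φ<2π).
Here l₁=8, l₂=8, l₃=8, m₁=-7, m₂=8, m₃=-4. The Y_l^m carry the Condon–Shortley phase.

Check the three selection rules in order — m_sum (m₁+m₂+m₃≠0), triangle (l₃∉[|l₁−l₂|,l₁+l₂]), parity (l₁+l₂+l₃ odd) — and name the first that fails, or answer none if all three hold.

m_sum

m₁+m₂+m₃ = -7 + 8 − 4 = -3  ✗
triangle: |8−8|=0 ≤ l₃=8 ≤ 8+8=16
parity: l₁+l₂+l₃ = 24 is even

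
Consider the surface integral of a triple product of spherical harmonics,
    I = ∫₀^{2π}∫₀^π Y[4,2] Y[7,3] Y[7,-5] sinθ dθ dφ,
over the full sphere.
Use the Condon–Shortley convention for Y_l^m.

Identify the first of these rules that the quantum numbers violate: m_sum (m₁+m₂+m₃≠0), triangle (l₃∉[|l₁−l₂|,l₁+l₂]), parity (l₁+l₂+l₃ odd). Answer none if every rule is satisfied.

azimuthal sum: 2 + 3 − 5 = 0  ✓
3 ≤ 7 ≤ 11 (triangle on l)  ✓
L = 4 + 7 + 7 = 18 (even)  ✓

none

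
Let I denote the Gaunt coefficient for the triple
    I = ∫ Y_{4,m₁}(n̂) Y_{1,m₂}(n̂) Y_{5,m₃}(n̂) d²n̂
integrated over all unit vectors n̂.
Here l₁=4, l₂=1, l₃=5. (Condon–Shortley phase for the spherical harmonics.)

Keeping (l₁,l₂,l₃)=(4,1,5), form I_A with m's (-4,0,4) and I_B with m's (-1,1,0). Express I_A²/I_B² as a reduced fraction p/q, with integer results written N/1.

9/10

l's match ⇒ only the (l;m) 3-j factors differ between A and B.
A: triangle coeff Δ(4,1,5) = 1/495; Σ_t [0,0]: t=0:+1/40320 = 1/40320; (3j)²=1/55 [(4 1 5; -4 0 4)], sign=-1
B: triangle coeff Δ(4,1,5) = 1/495; Σ_t [0,0]: t=0:+1/1440 = 1/1440; (3j)²=2/99 [(4 1 5; -1 1 0)], sign=-1
I_A²/I_B² = (1/55)/(2/99) = 9/10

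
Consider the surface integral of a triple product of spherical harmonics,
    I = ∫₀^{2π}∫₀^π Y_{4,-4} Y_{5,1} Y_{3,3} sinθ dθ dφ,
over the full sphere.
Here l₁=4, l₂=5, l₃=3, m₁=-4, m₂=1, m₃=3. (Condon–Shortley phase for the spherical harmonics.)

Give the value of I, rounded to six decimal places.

Checks pass: Σm=0; 12 even; l₃=3∈[1,9].
(2·4+1)(2·5+1)(2·3+1) = 693
Δ: 6! 2! 4! / 13! → 1/180180
sum: t=2:+1/576 t=3:−1/144 t=4:+1/576 = -1/288
3j²(4 5 3; 0 0 0) = Δ·Π!·Σ² = 20/1001  (sign +1)
sum: t=6:+1/34560 = 1/34560
3j²(4 5 3; -4 1 3) = Δ·Π!·Σ² = 1/429  (sign +1)
combine: 4πI² = 693·20/1001·1/429 = 60/1859
take √, sign +1: I = 0.05067935

0.050679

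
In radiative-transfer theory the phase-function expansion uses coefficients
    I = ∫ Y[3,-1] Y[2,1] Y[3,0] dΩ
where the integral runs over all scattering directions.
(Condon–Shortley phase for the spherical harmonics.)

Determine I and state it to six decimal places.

Rules hold: Σm=0, L=8 even, 1≤3≤5.
N = 7·5·7 = 245
Δ = 2!·4!·2!/9! = 1/3780
Racah Σ t=0..2: t=0:+1/24 t=1:−1/4 t=2:+1/24 = -1/6
⇒ 3j(3 2 3; 0 0 0)² = 4/105, sgn +1
Racah Σ t=1..2: t=1:−1/12 t=2:+1/8 = 1/24
⇒ 3j(3 2 3; -1 1 0)² = 1/210, sgn -1
4πI² = N·(3j₀)²·(3jₘ)² = 2/45
I = -1·√(0.0444444/4π) = -0.05947080

-0.059471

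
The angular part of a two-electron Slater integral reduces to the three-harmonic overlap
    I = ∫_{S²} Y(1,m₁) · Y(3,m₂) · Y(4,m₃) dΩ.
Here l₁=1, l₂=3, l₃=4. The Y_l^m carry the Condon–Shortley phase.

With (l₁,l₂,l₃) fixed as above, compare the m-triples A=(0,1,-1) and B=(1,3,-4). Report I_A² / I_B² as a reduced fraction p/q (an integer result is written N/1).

15/28

l's match ⇒ only the (l;m) 3-j factors differ between A and B.
A: triangle coeff Δ(1,3,4) = 1/252; Σ_t [0,0]: t=0:+1/48 = 1/48; (3j)²=5/84 [(1 3 4; 0 1 -1)], sign=-1
B: triangle coeff Δ(1,3,4) = 1/252; Σ_t [0,0]: t=0:+1/1440 = 1/1440; (3j)²=1/9 [(1 3 4; 1 3 -4)], sign=+1
I_A²/I_B² = (5/84)/(1/9) = 15/28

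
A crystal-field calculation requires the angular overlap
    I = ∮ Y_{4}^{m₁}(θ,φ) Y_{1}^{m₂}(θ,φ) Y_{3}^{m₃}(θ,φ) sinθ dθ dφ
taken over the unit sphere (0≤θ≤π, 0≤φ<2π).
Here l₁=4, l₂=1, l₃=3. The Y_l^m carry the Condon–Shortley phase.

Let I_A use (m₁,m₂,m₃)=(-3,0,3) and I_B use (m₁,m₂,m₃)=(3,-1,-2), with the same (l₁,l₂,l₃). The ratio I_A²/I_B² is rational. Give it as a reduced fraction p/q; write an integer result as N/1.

l's match ⇒ only the (l;m) 3-j factors differ between A and B.
A: triangle coeff Δ(4,1,3) = 1/252; Σ_t [1,1]: t=1:−1/720 = -1/720; (3j)²=1/36 [(4 1 3; -3 0 3)], sign=-1
B: triangle coeff Δ(4,1,3) = 1/252; Σ_t [0,0]: t=0:+1/240 = 1/240; (3j)²=1/12 [(4 1 3; 3 -1 -2)], sign=-1
I_A²/I_B² = (1/36)/(1/12) = 1/3

1/3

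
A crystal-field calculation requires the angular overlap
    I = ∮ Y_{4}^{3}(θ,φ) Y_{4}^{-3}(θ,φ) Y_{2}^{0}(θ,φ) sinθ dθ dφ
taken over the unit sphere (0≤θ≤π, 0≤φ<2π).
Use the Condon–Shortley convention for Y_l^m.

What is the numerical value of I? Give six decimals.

0.057344

Checks pass: Σm=0; 10 even; l₃=2∈[0,8].
(2·4+1)(2·4+1)(2·2+1) = 405
Δ: 6! 2! 2! / 11! → 1/13860
sum: t=2:+1/192 t=3:−1/36 t=4:+1/192 = -5/288
3j²(4 4 2; 0 0 0) = Δ·Π!·Σ² = 20/693  (sign -1)
sum: t=0:+1/720 t=1:−1/480 = -1/1440
3j²(4 4 2; 3 -3 0) = Δ·Π!·Σ² = 7/1980  (sign -1)
combine: 4πI² = 405·20/693·7/1980 = 5/121
take √, sign +1: I = 0.05734392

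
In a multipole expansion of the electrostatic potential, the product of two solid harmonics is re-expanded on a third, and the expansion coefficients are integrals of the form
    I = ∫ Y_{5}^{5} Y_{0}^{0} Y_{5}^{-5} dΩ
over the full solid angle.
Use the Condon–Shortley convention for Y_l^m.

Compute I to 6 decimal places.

Checks pass: Σm=0; 10 even; l₃=5∈[5,5].
(2·5+1)(2·0+1)(2·5+1) = 121
Δ: 0! 10! 0! / 11! → 1/11
sum: t=0:+1/14400 = 1/14400
3j²(5 0 5; 0 0 0) = Δ·Π!·Σ² = 1/11  (sign -1)
sum: t=0:+1/3628800 = 1/3628800
3j²(5 0 5; 5 0 -5) = Δ·Π!·Σ² = 1/11  (sign +1)
combine: 4πI² = 121·1/11·1/11 = 1/1
take √, sign -1: I = -0.28209479

-0.282095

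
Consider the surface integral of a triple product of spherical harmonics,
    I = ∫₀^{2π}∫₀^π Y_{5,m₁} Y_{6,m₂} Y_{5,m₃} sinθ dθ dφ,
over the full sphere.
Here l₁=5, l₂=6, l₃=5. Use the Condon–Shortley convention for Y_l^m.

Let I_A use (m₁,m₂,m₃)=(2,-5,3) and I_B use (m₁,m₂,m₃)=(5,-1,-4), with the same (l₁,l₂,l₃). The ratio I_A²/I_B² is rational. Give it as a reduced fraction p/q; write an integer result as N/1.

l's match ⇒ only the (l;m) 3-j factors differ between A and B.
A: triangle coeff Δ(5,6,5) = 1/28588560; Σ_t [0,1]: t=0:+1/518400 t=1:−1/345600 = -1/1036800; (3j)²=7/2210 [(5 6 5; 2 -5 3)], sign=-1
B: triangle coeff Δ(5,6,5) = 1/28588560; Σ_t [0,0]: t=0:+1/2073600 = 1/2073600; (3j)²=63/9724 [(5 6 5; 5 -1 -4)], sign=-1
I_A²/I_B² = (7/2210)/(63/9724) = 22/45

22/45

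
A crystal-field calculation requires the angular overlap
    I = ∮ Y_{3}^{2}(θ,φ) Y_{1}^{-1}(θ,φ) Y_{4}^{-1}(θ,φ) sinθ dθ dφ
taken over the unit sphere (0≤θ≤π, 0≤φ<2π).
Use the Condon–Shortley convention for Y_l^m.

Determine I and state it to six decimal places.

-0.106622

Checks pass: Σm=0; 8 even; l₃=4∈[2,4].
(2·3+1)(2·1+1)(2·4+1) = 189
Δ: 0! 6! 2! / 9! → 1/252
sum: t=0:+1/36 = 1/36
3j²(3 1 4; 0 0 0) = Δ·Π!·Σ² = 4/63  (sign +1)
sum: t=0:+1/240 = 1/240
3j²(3 1 4; 2 -1 -1) = Δ·Π!·Σ² = 1/84  (sign -1)
combine: 4πI² = 189·4/63·1/84 = 1/7
take √, sign -1: I = -0.10662181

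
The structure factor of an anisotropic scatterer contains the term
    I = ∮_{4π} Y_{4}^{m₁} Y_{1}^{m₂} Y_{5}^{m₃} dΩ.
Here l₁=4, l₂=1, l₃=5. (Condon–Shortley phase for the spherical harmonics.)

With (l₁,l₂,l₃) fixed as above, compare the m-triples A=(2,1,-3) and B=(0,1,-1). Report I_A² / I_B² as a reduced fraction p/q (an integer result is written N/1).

l's match ⇒ only the (l;m) 3-j factors differ between A and B.
A: triangle coeff Δ(4,1,5) = 1/495; Σ_t [0,0]: t=0:+1/2880 = 1/2880; (3j)²=28/495 [(4 1 5; 2 1 -3)], sign=+1
B: triangle coeff Δ(4,1,5) = 1/495; Σ_t [0,0]: t=0:+1/1152 = 1/1152; (3j)²=1/33 [(4 1 5; 0 1 -1)], sign=+1
I_A²/I_B² = (28/495)/(1/33) = 28/15

28/15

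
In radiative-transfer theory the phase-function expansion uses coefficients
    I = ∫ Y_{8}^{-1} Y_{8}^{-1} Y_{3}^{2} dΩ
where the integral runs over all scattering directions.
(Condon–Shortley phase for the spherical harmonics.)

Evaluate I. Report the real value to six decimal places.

l₁+l₂+l₃=19 is odd: 3j(l;000)=0 ⇒ I=0

0.000000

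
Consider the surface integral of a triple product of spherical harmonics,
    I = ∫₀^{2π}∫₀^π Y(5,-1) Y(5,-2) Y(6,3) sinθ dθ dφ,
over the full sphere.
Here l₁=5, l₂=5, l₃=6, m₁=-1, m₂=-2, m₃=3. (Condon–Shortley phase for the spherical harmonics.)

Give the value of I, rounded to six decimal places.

-0.071298

Checks pass: Σm=0; 16 even; l₃=6∈[0,10].
(2·5+1)(2·5+1)(2·6+1) = 1573
Δ: 4! 6! 6! / 17! → 1/28588560
sum: t=0:+1/345600 t=1:−1/13824 t=2:+1/5184 t=3:−1/13824 t=4:+1/345600 = 7/129600
3j²(5 5 6; 0 0 0) = Δ·Π!·Σ² = 80/7293  (sign +1)
sum: t=0:+1/622080 t=1:−1/34560 t=2:+1/23040 t=3:−1/155520 = 1/103680
3j²(5 5 6; -1 -2 3) = Δ·Π!·Σ² = 9/2431  (sign -1)
combine: 4πI² = 1573·80/7293·9/2431 = 240/3757
take √, sign -1: I = -0.07129845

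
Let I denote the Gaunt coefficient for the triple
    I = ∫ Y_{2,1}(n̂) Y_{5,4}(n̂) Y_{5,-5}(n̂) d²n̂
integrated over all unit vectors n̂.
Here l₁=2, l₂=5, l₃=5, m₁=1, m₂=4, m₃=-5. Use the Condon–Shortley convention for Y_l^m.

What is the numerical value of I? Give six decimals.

-0.187924

Checks pass: Σm=0; 12 even; l₃=5∈[3,7].
(2·2+1)(2·5+1)(2·5+1) = 605
Δ: 2! 2! 8! / 13! → 1/38610
sum: t=0:+1/2880 t=1:−1/576 t=2:+1/2880 = -1/960
3j²(2 5 5; 0 0 0) = Δ·Π!·Σ² = 10/429  (sign +1)
sum: t=1:−1/80640 = -1/80640
3j²(2 5 5; 1 4 -5) = Δ·Π!·Σ² = 9/286  (sign -1)
combine: 4πI² = 605·10/429·9/286 = 75/169
take √, sign -1: I = -0.18792404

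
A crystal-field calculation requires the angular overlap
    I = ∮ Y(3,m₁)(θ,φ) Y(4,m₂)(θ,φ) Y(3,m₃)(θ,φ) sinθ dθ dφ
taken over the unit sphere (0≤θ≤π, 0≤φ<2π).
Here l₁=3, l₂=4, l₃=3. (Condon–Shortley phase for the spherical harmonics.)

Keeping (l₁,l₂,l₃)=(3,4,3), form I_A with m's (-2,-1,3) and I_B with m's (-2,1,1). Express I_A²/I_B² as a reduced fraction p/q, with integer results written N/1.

Shared (l₁,l₂,l₃)=(3,4,3): N and (l;000)² cancel in I_A²/I_B².
A: Δ = 4!·2!·4!/11! = 1/34650; Racah Σ t=3..3: t=3:−1/288 = -1/288; ⇒ 3j(3 4 3; -2 -1 3)² = 5/231, sgn -1
B: Δ = 4!·2!·4!/11! = 1/34650; Racah Σ t=3..4: t=3:−1/48 t=4:+1/144 = -1/72; ⇒ 3j(3 4 3; -2 1 1)² = 16/693, sgn -1
I_A²/I_B² = (5/231)/(16/693) = 15/16

15/16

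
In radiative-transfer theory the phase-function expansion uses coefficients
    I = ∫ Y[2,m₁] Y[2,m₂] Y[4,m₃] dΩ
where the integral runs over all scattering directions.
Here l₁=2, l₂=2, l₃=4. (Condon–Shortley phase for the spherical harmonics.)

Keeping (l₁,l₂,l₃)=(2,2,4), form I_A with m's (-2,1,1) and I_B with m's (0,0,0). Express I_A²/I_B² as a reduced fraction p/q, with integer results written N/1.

l's match ⇒ only the (l;m) 3-j factors differ between A and B.
A: triangle coeff Δ(2,2,4) = 1/630; Σ_t [0,0]: t=0:+1/144 = 1/144; (3j)²=1/126 [(2 2 4; -2 1 1)], sign=-1
B: triangle coeff Δ(2,2,4) = 1/630; Σ_t [0,0]: t=0:+1/16 = 1/16; (3j)²=2/35 [(2 2 4; 0 0 0)], sign=+1
I_A²/I_B² = (1/126)/(2/35) = 5/36

5/36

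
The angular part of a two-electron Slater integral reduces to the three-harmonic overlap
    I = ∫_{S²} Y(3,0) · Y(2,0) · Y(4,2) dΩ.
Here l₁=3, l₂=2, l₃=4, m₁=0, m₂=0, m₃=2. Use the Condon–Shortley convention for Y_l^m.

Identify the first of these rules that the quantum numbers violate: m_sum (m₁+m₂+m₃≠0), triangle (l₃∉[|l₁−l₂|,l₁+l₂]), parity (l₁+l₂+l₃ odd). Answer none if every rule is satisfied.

m_sum

m₁+m₂+m₃ = 0 + 0 + 2 = 2  ✗
triangle: |3−2|=1 ≤ l₃=4 ≤ 3+2=5
parity: l₁+l₂+l₃ = 9 is odd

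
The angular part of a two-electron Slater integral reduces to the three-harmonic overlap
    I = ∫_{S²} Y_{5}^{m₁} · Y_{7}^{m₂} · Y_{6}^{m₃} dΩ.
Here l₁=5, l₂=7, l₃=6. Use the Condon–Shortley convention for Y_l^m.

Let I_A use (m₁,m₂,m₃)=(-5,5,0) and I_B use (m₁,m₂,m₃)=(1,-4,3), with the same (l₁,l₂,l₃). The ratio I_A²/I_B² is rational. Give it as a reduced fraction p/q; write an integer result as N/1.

2450/9

l's match ⇒ only the (l;m) 3-j factors differ between A and B.
A: triangle coeff Δ(5,7,6) = 1/174594420; Σ_t [6,6]: t=6:+1/24883200 = 1/24883200; (3j)²=70/4199 [(5 7 6; -5 5 0)], sign=+1
B: triangle coeff Δ(5,7,6) = 1/174594420; Σ_t [0,3]: t=0:+1/12441600 t=1:−1/1036800 t=2:+1/967680 t=3:−1/8709120 = 1/29030400; (3j)²=9/146965 [(5 7 6; 1 -4 3)], sign=-1
I_A²/I_B² = (70/4199)/(9/146965) = 2450/9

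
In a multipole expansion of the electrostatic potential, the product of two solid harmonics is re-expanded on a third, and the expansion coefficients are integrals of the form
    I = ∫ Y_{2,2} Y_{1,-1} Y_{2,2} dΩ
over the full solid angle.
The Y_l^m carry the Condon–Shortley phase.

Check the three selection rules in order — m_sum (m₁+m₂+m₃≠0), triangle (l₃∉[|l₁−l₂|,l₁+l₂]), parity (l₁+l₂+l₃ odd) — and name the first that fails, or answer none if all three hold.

m₁+m₂+m₃ = 2 − 1 + 2 = 3  ✗
triangle: |2−1|=1 ≤ l₃=2 ≤ 2+1=3
parity: l₁+l₂+l₃ = 5 is odd

m_sum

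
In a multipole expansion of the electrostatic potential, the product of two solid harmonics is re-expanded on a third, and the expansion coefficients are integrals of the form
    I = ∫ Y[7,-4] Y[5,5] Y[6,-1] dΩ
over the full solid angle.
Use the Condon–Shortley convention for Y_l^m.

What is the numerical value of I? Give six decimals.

0.173745

Checks pass: Σm=0; 18 even; l₃=6∈[2,12].
(2·7+1)(2·5+1)(2·6+1) = 2145
Δ: 6! 8! 4! / 19! → 1/174594420
sum: t=1:−1/4147200 t=2:+1/207360 t=3:−1/82944 t=4:+1/207360 t=5:−1/4147200 = -1/345600
3j²(7 5 6; 0 0 0) = Δ·Π!·Σ² = 420/46189  (sign -1)
sum: t=6:+1/12441600 = 1/12441600
3j²(7 5 6; -4 5 -1) = Δ·Π!·Σ² = 245/12597  (sign -1)
combine: 4πI² = 2145·420/46189·245/12597 = 514500/1356277
take √, sign +1: I = 0.17374550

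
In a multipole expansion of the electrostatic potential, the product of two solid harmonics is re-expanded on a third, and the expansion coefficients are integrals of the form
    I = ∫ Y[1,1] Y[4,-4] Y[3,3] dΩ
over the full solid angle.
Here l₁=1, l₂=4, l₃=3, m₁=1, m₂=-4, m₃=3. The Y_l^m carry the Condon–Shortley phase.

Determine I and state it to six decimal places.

0.325735

Checks pass: Σm=0; 8 even; l₃=3∈[3,5].
(2·1+1)(2·4+1)(2·3+1) = 189
Δ: 2! 0! 6! / 9! → 1/252
sum: t=1:−1/36 = -1/36
3j²(1 4 3; 0 0 0) = Δ·Π!·Σ² = 4/63  (sign +1)
sum: t=0:+1/1440 = 1/1440
3j²(1 4 3; 1 -4 3) = Δ·Π!·Σ² = 1/9  (sign +1)
combine: 4πI² = 189·4/63·1/9 = 4/3
take √, sign +1: I = 0.32573501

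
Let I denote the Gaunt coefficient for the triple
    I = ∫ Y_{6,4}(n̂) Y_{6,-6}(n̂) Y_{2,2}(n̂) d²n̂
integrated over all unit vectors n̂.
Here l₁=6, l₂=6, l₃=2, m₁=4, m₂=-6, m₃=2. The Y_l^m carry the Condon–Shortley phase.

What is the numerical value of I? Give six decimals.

Checks pass: Σm=0; 14 even; l₃=2∈[0,12].
(2·6+1)(2·6+1)(2·2+1) = 845
Δ: 10! 2! 2! / 15! → 1/90090
sum: t=4:+1/69120 t=5:−1/14400 t=6:+1/69120 = -7/172800
3j²(6 6 2; 0 0 0) = Δ·Π!·Σ² = 14/715  (sign -1)
sum: t=0:+1/14515200 = 1/14515200
3j²(6 6 2; 4 -6 2) = Δ·Π!·Σ² = 2/455  (sign +1)
combine: 4πI² = 845·14/715·2/455 = 4/55
take √, sign -1: I = -0.07607531

-0.076075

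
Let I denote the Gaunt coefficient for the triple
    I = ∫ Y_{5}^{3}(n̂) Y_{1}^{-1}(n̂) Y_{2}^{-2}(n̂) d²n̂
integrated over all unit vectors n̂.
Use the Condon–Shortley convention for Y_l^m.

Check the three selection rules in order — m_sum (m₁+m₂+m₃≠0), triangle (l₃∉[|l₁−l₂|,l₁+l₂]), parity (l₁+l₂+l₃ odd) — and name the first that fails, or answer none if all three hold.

m₁+m₂+m₃ = 3 − 1 − 2 = 0  ✓
triangle: |5−1|=4 ≤ l₃=2 ≤ 5+1=6  ✗
parity: l₁+l₂+l₃ = 8 is even

triangle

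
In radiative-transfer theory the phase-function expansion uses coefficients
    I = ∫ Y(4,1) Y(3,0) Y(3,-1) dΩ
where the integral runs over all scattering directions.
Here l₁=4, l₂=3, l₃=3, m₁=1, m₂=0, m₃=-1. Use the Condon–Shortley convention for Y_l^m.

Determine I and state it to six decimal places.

-0.099323

Rules hold: Σm=0, L=10 even, 1≤3≤7.
N = 9·7·7 = 441
Δ = 4!·4!·2!/11! = 1/34650
Racah Σ t=1..3: t=1:−1/72 t=2:+1/16 t=3:−1/72 = 5/144
⇒ 3j(4 3 3; 0 0 0)² = 2/77, sgn -1
Racah Σ t=1..3: t=1:−1/48 t=2:+1/24 t=3:−1/288 = 5/288
⇒ 3j(4 3 3; 1 0 -1)² = 5/462, sgn +1
4πI² = N·(3j₀)²·(3jₘ)² = 15/121
I = -1·√(0.123967/4π) = -0.09932258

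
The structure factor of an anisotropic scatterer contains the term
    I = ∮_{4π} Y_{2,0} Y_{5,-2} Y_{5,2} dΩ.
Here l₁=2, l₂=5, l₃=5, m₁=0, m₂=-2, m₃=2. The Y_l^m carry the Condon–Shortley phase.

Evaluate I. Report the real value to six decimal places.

0.097044

m-sum 0 ✓  L=12 even ✓  3≤5≤7 ✓
Π(2lᵢ+1) = 5×11×11 = 605
triangle coeff Δ(2,5,5) = 1/38610
Σ_t [0,2]: t=0:+1/2880 t=1:−1/576 t=2:+1/2880 = -1/960
(3j)²=10/429 [(2 5 5; 0 0 0)], sign=+1
Σ_t [0,2]: t=0:+1/2880 t=1:−1/1440 t=2:+1/20160 = -1/3360
(3j)²=6/715 [(2 5 5; 0 -2 2)], sign=+1
⇒ 4πI² = 20/169
I = (+1)√(20/169/(4π)) = 0.09704356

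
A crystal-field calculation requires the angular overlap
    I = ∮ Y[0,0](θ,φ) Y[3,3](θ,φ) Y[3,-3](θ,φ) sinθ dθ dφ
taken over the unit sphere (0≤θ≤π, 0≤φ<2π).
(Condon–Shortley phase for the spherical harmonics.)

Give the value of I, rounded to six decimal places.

Checks pass: Σm=0; 6 even; l₃=3∈[3,3].
(2·0+1)(2·3+1)(2·3+1) = 49
Δ: 0! 0! 6! / 7! → 1/7
sum: t=0:+1/36 = 1/36
3j²(0 3 3; 0 0 0) = Δ·Π!·Σ² = 1/7  (sign -1)
sum: t=0:+1/720 = 1/720
3j²(0 3 3; 0 3 -3) = Δ·Π!·Σ² = 1/7  (sign +1)
combine: 4πI² = 49·1/7·1/7 = 1/1
take √, sign -1: I = -0.28209479

-0.282095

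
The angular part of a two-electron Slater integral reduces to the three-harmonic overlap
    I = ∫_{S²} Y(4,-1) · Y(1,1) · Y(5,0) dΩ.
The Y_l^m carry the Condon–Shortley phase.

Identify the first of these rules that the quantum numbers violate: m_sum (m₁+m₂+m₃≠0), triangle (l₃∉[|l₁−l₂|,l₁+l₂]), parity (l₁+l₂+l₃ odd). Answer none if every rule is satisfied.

none

Σmᵢ = 0  ✓
l₃∈[|l₁−l₂|,l₁+l₂]=[3,5], have l₃=5  ✓
Σlᵢ = 10 ⇒ even  ✓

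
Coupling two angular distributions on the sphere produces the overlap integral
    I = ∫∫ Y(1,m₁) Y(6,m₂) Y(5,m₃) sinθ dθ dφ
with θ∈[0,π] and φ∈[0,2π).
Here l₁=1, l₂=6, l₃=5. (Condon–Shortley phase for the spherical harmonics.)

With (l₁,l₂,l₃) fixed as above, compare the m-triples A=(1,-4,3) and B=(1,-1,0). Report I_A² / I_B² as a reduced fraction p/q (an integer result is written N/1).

Shared (l₁,l₂,l₃)=(1,6,5): N and (l;000)² cancel in I_A²/I_B².
A: Δ = 2!·0!·10!/13! = 1/858; Racah Σ t=0..0: t=0:+1/161280 = 1/161280; ⇒ 3j(1 6 5; 1 -4 3)² = 15/286, sgn +1
B: Δ = 2!·0!·10!/13! = 1/858; Racah Σ t=0..0: t=0:+1/28800 = 1/28800; ⇒ 3j(1 6 5; 1 -1 0)² = 7/286, sgn -1
I_A²/I_B² = (15/286)/(7/286) = 15/7

15/7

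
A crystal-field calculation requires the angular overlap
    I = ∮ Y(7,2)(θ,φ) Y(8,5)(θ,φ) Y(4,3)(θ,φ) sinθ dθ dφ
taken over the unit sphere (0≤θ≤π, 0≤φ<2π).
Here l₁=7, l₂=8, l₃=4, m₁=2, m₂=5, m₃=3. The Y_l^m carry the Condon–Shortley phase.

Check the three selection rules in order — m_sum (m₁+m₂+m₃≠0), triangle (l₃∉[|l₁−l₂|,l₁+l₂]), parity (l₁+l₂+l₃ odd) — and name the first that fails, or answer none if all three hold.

m_sum

m₁+m₂+m₃ = 2 + 5 + 3 = 10  ✗
triangle: |7−8|=1 ≤ l₃=4 ≤ 7+8=15
parity: l₁+l₂+l₃ = 19 is odd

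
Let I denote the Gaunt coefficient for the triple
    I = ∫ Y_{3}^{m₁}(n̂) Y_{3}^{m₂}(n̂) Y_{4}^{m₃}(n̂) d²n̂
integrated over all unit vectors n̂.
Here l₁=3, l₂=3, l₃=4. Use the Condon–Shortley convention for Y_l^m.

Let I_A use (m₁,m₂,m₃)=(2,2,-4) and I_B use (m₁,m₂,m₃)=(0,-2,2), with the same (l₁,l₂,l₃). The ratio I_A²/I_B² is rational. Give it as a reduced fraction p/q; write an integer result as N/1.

Same 3,3,4: normalisation and zero-m 3j drop out of the ratio.
A: Δ: 2! 4! 4! / 11! → 1/34650; sum: t=1:−1/576 = -1/576; 3j²(3 3 4; 2 2 -4) = Δ·Π!·Σ² = 5/99  (sign -1)
B: Δ: 2! 4! 4! / 11! → 1/34650; sum: t=0:+1/72 t=1:−1/96 = 1/288; 3j²(3 3 4; 0 -2 2) = Δ·Π!·Σ² = 1/462  (sign +1)
I_A²/I_B² = (5/99)/(1/462) = 70/3

70/3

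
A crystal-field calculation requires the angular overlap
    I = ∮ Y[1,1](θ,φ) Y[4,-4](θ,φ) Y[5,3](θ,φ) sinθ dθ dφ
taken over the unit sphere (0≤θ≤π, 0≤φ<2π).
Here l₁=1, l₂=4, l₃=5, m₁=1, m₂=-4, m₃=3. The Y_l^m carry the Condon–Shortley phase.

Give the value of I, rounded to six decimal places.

m-sum 0 ✓  L=10 even ✓  3≤5≤5 ✓
Π(2lᵢ+1) = 3×9×11 = 297
triangle coeff Δ(1,4,5) = 1/495
Σ_t [0,0]: t=0:+1/576 = 1/576
(3j)²=5/99 [(1 4 5; 0 0 0)], sign=-1
Σ_t [0,0]: t=0:+1/80640 = 1/80640
(3j)²=1/495 [(1 4 5; 1 -4 3)], sign=+1
⇒ 4πI² = 1/33
I = (-1)√(1/33/(4π)) = -0.04910640

-0.049106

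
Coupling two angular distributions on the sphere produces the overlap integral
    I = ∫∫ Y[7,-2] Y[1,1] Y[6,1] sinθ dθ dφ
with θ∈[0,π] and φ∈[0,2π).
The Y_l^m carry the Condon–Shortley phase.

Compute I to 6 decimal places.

Rules hold: Σm=0, L=14 even, 6≤6≤8.
N = 15·3·13 = 585
Δ = 2!·12!·0!/15! = 1/1365
Racah Σ t=1..1: t=1:−1/518400 = -1/518400
⇒ 3j(7 1 6; 0 0 0)² = 7/195, sgn -1
Racah Σ t=2..2: t=2:+1/1209600 = 1/1209600
⇒ 3j(7 1 6; -2 1 1)² = 12/455, sgn -1
4πI² = N·(3j₀)²·(3jₘ)² = 36/65
I = +1·√(0.553846/4π) = 0.20993732

0.209937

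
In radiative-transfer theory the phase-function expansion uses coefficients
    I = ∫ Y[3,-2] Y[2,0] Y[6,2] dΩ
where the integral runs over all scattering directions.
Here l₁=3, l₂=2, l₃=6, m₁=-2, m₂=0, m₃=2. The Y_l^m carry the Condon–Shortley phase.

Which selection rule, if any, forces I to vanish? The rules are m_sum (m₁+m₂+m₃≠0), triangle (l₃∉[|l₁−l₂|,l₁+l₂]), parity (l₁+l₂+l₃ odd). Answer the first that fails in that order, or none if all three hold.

triangle

m₁+m₂+m₃ = -2 + 0 + 2 = 0  ✓
triangle: |3−2|=1 ≤ l₃=6 ≤ 3+2=5  ✗
parity: l₁+l₂+l₃ = 11 is odd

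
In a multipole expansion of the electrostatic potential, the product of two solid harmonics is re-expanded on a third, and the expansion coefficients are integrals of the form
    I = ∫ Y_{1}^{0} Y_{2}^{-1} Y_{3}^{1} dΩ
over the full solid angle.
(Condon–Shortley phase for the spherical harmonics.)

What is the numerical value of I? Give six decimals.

-0.233597

m-sum 0 ✓  L=6 even ✓  1≤3≤3 ✓
Π(2lᵢ+1) = 3×5×7 = 105
triangle coeff Δ(1,2,3) = 1/105
Σ_t [0,0]: t=0:+1/4 = 1/4
(3j)²=3/35 [(1 2 3; 0 0 0)], sign=-1
Σ_t [0,0]: t=0:+1/6 = 1/6
(3j)²=8/105 [(1 2 3; 0 -1 1)], sign=+1
⇒ 4πI² = 24/35
I = (-1)√(24/35/(4π)) = -0.23359668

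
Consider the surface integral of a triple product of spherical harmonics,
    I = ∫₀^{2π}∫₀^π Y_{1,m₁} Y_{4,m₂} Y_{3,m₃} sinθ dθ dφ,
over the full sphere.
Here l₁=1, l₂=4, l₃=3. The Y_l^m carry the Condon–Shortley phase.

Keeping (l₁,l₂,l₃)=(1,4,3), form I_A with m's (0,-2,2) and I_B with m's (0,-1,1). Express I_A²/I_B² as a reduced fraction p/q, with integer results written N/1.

Shared (l₁,l₂,l₃)=(1,4,3): N and (l;000)² cancel in I_A²/I_B².
A: Δ = 2!·0!·6!/9! = 1/252; Racah Σ t=1..1: t=1:−1/120 = -1/120; ⇒ 3j(1 4 3; 0 -2 2)² = 1/21, sgn +1
B: Δ = 2!·0!·6!/9! = 1/252; Racah Σ t=1..1: t=1:−1/48 = -1/48; ⇒ 3j(1 4 3; 0 -1 1)² = 5/84, sgn -1
I_A²/I_B² = (1/21)/(5/84) = 4/5

4/5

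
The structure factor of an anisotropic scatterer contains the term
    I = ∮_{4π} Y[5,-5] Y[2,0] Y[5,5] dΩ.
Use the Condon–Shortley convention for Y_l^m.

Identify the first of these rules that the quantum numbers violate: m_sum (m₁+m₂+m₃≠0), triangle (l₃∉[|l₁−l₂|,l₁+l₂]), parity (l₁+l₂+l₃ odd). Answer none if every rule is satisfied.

none

Σmᵢ = 0  ✓
l₃∈[|l₁−l₂|,l₁+l₂]=[3,7], have l₃=5  ✓
Σlᵢ = 12 ⇒ even  ✓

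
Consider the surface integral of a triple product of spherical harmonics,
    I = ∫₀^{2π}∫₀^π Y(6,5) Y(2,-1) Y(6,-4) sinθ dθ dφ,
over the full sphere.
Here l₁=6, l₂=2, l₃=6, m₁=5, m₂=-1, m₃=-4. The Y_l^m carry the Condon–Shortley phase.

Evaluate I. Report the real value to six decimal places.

-0.197649

m-sum 0 ✓  L=14 even ✓  4≤6≤8 ✓
Π(2lᵢ+1) = 13×5×13 = 845
triangle coeff Δ(6,2,6) = 1/90090
Σ_t [0,2]: t=0:+1/69120 t=1:−1/14400 t=2:+1/69120 = -7/172800
(3j)²=14/715 [(6 2 6; 0 0 0)], sign=-1
Σ_t [0,1]: t=0:+1/725760 t=1:−1/7257600 = 1/806400
(3j)²=27/910 [(6 2 6; 5 -1 -4)], sign=+1
⇒ 4πI² = 27/55
I = (-1)√(27/55/(4π)) = -0.19764945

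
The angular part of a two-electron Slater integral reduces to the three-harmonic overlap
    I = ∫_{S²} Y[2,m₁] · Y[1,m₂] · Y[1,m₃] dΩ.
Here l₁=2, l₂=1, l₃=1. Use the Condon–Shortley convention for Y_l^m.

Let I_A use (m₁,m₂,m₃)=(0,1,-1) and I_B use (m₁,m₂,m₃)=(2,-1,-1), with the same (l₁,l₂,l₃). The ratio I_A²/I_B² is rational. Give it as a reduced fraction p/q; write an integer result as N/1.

1/6

l's match ⇒ only the (l;m) 3-j factors differ between A and B.
A: triangle coeff Δ(2,1,1) = 1/30; Σ_t [2,2]: t=2:+1/4 = 1/4; (3j)²=1/30 [(2 1 1; 0 1 -1)], sign=+1
B: triangle coeff Δ(2,1,1) = 1/30; Σ_t [0,0]: t=0:+1/4 = 1/4; (3j)²=1/5 [(2 1 1; 2 -1 -1)], sign=+1
I_A²/I_B² = (1/30)/(1/5) = 1/6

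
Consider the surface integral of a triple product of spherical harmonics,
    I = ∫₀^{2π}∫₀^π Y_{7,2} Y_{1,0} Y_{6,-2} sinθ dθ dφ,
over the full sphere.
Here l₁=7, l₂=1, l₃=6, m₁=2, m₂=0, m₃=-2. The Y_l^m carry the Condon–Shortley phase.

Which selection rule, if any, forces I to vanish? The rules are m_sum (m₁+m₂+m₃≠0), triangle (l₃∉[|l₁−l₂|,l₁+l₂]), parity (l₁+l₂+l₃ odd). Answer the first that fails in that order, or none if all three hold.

none

m₁+m₂+m₃ = 2 + 0 − 2 = 0  ✓
triangle: |7−1|=6 ≤ l₃=6 ≤ 7+1=8  ✓
parity: l₁+l₂+l₃ = 14 is even  ✓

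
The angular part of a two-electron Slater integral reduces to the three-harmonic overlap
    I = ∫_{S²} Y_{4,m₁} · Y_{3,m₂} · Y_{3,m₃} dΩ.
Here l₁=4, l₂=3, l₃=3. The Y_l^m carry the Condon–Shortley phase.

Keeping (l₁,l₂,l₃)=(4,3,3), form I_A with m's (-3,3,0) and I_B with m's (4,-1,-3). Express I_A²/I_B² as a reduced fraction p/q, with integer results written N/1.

l's match ⇒ only the (l;m) 3-j factors differ between A and B.
A: triangle coeff Δ(4,3,3) = 1/34650; Σ_t [4,4]: t=4:+1/288 = 1/288; (3j)²=1/22 [(4 3 3; -3 3 0)], sign=-1
B: triangle coeff Δ(4,3,3) = 1/34650; Σ_t [0,0]: t=0:+1/1152 = 1/1152; (3j)²=1/33 [(4 3 3; 4 -1 -3)], sign=+1
I_A²/I_B² = (1/22)/(1/33) = 3/2

3/2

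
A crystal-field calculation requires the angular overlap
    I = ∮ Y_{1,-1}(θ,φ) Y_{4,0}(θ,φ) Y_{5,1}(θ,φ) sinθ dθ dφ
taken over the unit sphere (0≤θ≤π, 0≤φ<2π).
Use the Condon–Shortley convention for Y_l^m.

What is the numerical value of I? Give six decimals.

Rules hold: Σm=0, L=10 even, 3≤5≤5.
N = 3·9·11 = 297
Δ = 0!·2!·8!/11! = 1/495
Racah Σ t=0..0: t=0:+1/576 = 1/576
⇒ 3j(1 4 5; 0 0 0)² = 5/99, sgn -1
Racah Σ t=0..0: t=0:+1/1152 = 1/1152
⇒ 3j(1 4 5; -1 0 1)² = 1/33, sgn +1
4πI² = N·(3j₀)²·(3jₘ)² = 5/11
I = -1·√(0.454545/4π) = -0.19018827

-0.190188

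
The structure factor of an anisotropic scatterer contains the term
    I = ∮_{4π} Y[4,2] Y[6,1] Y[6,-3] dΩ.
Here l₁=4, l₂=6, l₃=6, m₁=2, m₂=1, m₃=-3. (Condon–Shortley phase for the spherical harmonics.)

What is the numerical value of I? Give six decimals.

0.036205

m-sum 0 ✓  L=16 even ✓  2≤6≤10 ✓
Π(2lᵢ+1) = 9×13×13 = 1521
triangle coeff Δ(4,6,6) = 1/15315300
Σ_t [0,4]: t=0:+1/829440 t=1:−1/25920 t=2:+1/9216 t=3:−1/25920 t=4:+1/829440 = 7/207360
(3j)²=28/2431 [(4 6 6; 0 0 0)], sign=+1
Σ_t [0,2]: t=0:+1/483840 t=1:−1/51840 t=2:+1/69120 = -1/362880
(3j)²=16/17017 [(4 6 6; 2 1 -3)], sign=+1
⇒ 4πI² = 576/34969
I = (+1)√(576/34969/(4π)) = 0.03620468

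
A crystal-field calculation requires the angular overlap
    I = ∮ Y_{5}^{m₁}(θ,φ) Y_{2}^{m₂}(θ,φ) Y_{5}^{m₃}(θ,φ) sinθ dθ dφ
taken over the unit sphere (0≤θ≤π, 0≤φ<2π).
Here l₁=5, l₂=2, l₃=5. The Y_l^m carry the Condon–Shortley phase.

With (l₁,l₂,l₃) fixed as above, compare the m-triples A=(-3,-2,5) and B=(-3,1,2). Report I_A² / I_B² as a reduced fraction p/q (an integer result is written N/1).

3/10

Shared (l₁,l₂,l₃)=(5,2,5): N and (l;000)² cancel in I_A²/I_B².
A: Δ = 2!·8!·2!/13! = 1/38610; Racah Σ t=0..0: t=0:+1/161280 = 1/161280; ⇒ 3j(5 2 5; -3 -2 5)² = 1/143, sgn +1
B: Δ = 2!·8!·2!/13! = 1/38610; Racah Σ t=1..2: t=1:−1/10080 t=2:+1/2880 = 1/4032; ⇒ 3j(5 2 5; -3 1 2)² = 10/429, sgn -1
I_A²/I_B² = (1/143)/(10/429) = 3/10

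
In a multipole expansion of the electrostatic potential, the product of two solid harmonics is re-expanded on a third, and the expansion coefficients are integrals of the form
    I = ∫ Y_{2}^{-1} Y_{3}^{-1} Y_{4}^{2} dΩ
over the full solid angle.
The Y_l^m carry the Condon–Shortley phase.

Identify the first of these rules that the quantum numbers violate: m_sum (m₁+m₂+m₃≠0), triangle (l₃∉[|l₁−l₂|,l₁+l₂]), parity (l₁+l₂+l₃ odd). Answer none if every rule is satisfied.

parity

azimuthal sum: -1 − 1 + 2 = 0  ✓
1 ≤ 4 ≤ 5 (triangle on l)  ✓
L = 2 + 3 + 4 = 9 (odd)  ✗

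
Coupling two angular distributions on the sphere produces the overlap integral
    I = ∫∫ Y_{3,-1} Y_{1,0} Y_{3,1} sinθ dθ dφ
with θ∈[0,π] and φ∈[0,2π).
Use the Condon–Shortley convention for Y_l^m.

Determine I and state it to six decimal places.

Σlᵢ=7 odd — θ-integrand is odd under cosθ→−cosθ; I=0

0.000000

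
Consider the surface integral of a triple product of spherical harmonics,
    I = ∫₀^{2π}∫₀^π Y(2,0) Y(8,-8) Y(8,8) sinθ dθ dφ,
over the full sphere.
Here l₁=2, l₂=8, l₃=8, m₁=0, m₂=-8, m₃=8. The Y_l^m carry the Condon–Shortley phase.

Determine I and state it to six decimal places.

m-sum 0 ✓  L=18 even ✓  6≤8≤10 ✓
Π(2lᵢ+1) = 5×17×17 = 1445
triangle coeff Δ(2,8,8) = 1/348840
Σ_t [0,2]: t=0:+1/116121600 t=1:−1/25401600 t=2:+1/116121600 = -1/45158400
(3j)²=24/1615 [(2 8 8; 0 0 0)], sign=-1
Σ_t [0,0]: t=0:+1/348713164800 = 1/348713164800
(3j)²=40/969 [(2 8 8; 0 -8 8)], sign=+1
⇒ 4πI² = 320/361
I = (-1)√(320/361/(4π)) = -0.26559290

-0.265593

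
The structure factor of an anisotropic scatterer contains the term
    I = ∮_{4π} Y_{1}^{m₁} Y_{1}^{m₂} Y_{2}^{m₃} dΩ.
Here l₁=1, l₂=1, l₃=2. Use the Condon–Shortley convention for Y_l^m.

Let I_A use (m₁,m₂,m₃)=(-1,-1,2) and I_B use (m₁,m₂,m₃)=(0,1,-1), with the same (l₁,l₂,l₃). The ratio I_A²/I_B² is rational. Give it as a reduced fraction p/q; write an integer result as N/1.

Same 1,1,2: normalisation and zero-m 3j drop out of the ratio.
A: Δ: 0! 2! 2! / 5! → 1/30; sum: t=0:+1/4 = 1/4; 3j²(1 1 2; -1 -1 2) = Δ·Π!·Σ² = 1/5  (sign +1)
B: Δ: 0! 2! 2! / 5! → 1/30; sum: t=0:+1/2 = 1/2; 3j²(1 1 2; 0 1 -1) = Δ·Π!·Σ² = 1/10  (sign -1)
I_A²/I_B² = (1/5)/(1/10) = 2/1

2/1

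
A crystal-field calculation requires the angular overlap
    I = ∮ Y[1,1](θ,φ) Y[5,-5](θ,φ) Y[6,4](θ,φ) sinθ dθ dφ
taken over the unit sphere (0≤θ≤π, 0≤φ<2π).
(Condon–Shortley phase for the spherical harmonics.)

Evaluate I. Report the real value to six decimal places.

0.040859

Rules hold: Σm=0, L=12 even, 4≤6≤6.
N = 3·11·13 = 429
Δ = 0!·2!·10!/13! = 1/858
Racah Σ t=0..0: t=0:+1/14400 = 1/14400
⇒ 3j(1 5 6; 0 0 0)² = 6/143, sgn +1
Racah Σ t=0..0: t=0:+1/7257600 = 1/7257600
⇒ 3j(1 5 6; 1 -5 4)² = 1/858, sgn +1
4πI² = N·(3j₀)²·(3jₘ)² = 3/143
I = +1·√(0.020979/4π) = 0.04085899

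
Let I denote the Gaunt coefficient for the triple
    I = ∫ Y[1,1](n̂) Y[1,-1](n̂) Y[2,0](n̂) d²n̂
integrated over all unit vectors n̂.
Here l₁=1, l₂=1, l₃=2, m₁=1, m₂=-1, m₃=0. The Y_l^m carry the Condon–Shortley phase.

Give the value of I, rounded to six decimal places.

0.126157

Rules hold: Σm=0, L=4 even, 0≤2≤2.
N = 3·3·5 = 45
Δ = 0!·2!·2!/5! = 1/30
Racah Σ t=0..0: t=0:+1/1 = 1/1
⇒ 3j(1 1 2; 0 0 0)² = 2/15, sgn +1
Racah Σ t=0..0: t=0:+1/4 = 1/4
⇒ 3j(1 1 2; 1 -1 0)² = 1/30, sgn +1
4πI² = N·(3j₀)²·(3jₘ)² = 1/5
I = +1·√(0.2/4π) = 0.12615663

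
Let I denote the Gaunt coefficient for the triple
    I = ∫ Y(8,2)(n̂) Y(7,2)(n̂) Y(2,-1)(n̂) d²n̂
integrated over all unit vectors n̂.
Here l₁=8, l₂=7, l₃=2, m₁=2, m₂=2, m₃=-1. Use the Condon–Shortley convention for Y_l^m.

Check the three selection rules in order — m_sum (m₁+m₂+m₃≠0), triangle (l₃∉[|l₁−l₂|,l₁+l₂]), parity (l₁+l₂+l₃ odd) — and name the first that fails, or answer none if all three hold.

Σmᵢ = 3  ✗
l₃∈[|l₁−l₂|,l₁+l₂]=[1,15], have l₃=2
Σlᵢ = 17 ⇒ odd

m_sum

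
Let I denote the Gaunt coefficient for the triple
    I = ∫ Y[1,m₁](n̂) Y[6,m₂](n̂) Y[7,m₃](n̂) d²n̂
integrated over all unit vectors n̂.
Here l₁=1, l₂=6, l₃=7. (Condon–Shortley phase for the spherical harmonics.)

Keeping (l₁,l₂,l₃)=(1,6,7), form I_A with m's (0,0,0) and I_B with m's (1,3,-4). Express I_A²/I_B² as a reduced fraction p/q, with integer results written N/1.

l's match ⇒ only the (l;m) 3-j factors differ between A and B.
A: triangle coeff Δ(1,6,7) = 1/1365; Σ_t [0,0]: t=0:+1/518400 = 1/518400; (3j)²=7/195 [(1 6 7; 0 0 0)], sign=-1
B: triangle coeff Δ(1,6,7) = 1/1365; Σ_t [0,0]: t=0:+1/4354560 = 1/4354560; (3j)²=11/273 [(1 6 7; 1 3 -4)], sign=-1
I_A²/I_B² = (7/195)/(11/273) = 49/55

49/55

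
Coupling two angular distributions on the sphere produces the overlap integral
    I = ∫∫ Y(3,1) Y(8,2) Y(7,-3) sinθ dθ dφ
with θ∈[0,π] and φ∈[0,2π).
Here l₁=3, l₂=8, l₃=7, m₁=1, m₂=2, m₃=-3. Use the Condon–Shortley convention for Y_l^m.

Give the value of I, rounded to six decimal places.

-0.104118

Rules hold: Σm=0, L=18 even, 5≤7≤11.
N = 7·17·15 = 1785
Δ = 4!·2!·12!/19! = 1/5290740
Racah Σ t=1..3: t=1:−1/7257600 t=2:+1/2073600 t=3:−1/7257600 = 1/4838400
⇒ 3j(3 8 7; 0 0 0)² = 252/20995, sgn -1
Racah Σ t=0..2: t=0:+1/348364800 t=1:−1/13063680 t=2:+1/7741440 = 29/522547200
⇒ 3j(3 8 7; 1 2 -3)² = 1682/264537, sgn +1
4πI² = N·(3j₀)²·(3jₘ)² = 141288/1037153
I = -1·√(0.136227/4π) = -0.10411811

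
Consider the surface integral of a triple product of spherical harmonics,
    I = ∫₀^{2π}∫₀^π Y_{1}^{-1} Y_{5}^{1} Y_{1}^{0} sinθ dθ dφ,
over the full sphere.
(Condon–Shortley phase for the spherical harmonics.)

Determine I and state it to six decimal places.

0.000000

triangle: need 4≤l₃≤6, have 1; I=0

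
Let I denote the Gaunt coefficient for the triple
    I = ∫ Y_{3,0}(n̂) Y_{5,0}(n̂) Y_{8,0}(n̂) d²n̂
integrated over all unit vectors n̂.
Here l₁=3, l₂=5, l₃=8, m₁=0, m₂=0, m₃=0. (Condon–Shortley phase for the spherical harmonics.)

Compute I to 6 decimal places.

0.235108

m-sum 0 ✓  L=16 even ✓  2≤8≤8 ✓
Π(2lᵢ+1) = 7×11×17 = 1309
triangle coeff Δ(3,5,8) = 1/136136
Σ_t [0,0]: t=0:+1/518400 = 1/518400
(3j)²=56/2431 [(3 5 8; 0 0 0)], sign=+1
(m-triple is (0,0,0) — same symbol as above.)
⇒ 4πI² = 21952/31603
I = (+1)√(21952/31603/(4π)) = 0.23510830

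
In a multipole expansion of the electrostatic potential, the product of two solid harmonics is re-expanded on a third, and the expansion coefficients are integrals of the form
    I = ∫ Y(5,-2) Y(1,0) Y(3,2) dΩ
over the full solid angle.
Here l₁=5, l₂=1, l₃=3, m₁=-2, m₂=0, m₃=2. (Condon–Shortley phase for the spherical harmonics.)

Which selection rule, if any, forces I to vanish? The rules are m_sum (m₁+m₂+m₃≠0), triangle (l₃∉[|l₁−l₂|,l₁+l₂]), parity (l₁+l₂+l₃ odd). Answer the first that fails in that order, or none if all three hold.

triangle

m₁+m₂+m₃ = -2 + 0 + 2 = 0  ✓
triangle: |5−1|=4 ≤ l₃=3 ≤ 5+1=6  ✗
parity: l₁+l₂+l₃ = 9 is odd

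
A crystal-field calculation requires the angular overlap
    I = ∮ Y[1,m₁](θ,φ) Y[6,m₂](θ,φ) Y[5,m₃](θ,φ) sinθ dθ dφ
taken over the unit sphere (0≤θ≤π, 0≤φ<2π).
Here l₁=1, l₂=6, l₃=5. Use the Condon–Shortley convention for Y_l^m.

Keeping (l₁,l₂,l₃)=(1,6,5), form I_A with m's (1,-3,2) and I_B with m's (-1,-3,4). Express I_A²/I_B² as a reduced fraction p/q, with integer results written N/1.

12/1

Shared (l₁,l₂,l₃)=(1,6,5): N and (l;000)² cancel in I_A²/I_B².
A: Δ = 2!·0!·10!/13! = 1/858; Racah Σ t=0..0: t=0:+1/60480 = 1/60480; ⇒ 3j(1 6 5; 1 -3 2)² = 6/143, sgn -1
B: Δ = 2!·0!·10!/13! = 1/858; Racah Σ t=2..2: t=2:+1/725760 = 1/725760; ⇒ 3j(1 6 5; -1 -3 4)² = 1/286, sgn -1
I_A²/I_B² = (6/143)/(1/286) = 12/1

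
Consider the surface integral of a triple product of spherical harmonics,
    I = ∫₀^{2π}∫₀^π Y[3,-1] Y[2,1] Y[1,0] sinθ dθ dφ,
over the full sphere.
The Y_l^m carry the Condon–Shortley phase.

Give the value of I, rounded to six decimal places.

m-sum 0 ✓  L=6 even ✓  1≤1≤5 ✓
Π(2lᵢ+1) = 7×5×3 = 105
triangle coeff Δ(3,2,1) = 1/105
Σ_t [2,2]: t=2:+1/4 = 1/4
(3j)²=3/35 [(3 2 1; 0 0 0)], sign=-1
Σ_t [3,3]: t=3:−1/6 = -1/6
(3j)²=8/105 [(3 2 1; -1 1 0)], sign=+1
⇒ 4πI² = 24/35
I = (-1)√(24/35/(4π)) = -0.23359668

-0.233597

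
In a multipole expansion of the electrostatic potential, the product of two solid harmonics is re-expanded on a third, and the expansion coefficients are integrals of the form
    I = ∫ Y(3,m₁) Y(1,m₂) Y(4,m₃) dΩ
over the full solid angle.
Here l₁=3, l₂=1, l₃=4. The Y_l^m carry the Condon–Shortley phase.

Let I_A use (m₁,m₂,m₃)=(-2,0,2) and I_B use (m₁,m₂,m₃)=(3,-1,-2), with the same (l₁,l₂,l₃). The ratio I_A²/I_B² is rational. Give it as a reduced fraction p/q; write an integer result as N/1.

l's match ⇒ only the (l;m) 3-j factors differ between A and B.
A: triangle coeff Δ(3,1,4) = 1/252; Σ_t [0,0]: t=0:+1/120 = 1/120; (3j)²=1/21 [(3 1 4; -2 0 2)], sign=+1
B: triangle coeff Δ(3,1,4) = 1/252; Σ_t [0,0]: t=0:+1/1440 = 1/1440; (3j)²=1/252 [(3 1 4; 3 -1 -2)], sign=+1
I_A²/I_B² = (1/21)/(1/252) = 12/1

12/1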